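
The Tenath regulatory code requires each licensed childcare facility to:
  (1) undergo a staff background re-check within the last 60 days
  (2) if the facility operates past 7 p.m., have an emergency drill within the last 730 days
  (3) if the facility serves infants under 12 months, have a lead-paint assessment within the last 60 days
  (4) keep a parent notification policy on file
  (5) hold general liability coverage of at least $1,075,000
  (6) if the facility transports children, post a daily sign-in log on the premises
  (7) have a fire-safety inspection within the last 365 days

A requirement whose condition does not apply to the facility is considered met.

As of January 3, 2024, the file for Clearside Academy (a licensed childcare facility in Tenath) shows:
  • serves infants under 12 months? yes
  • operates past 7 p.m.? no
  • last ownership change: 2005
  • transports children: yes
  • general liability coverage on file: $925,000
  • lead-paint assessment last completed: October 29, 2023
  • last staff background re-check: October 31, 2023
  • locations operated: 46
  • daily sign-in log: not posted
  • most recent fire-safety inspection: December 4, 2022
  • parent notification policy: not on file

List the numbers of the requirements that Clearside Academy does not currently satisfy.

1, 3, 4, 5, 6, 7

1. staff background re-check 64 days ago vs limit 60 → not met
2. condition 'operates past 7 p.m.' does not hold → requirement n/a → met
3. condition 'serves infants under 12 months' holds; lead-paint assessment 66 days ago vs limit 60 → not met
4. parent notification policy absent → not met
5. general liability coverage $925,000 < $1,075,000 → not met
6. condition 'transports children' holds; daily sign-in log absent → not met
7. fire-safety inspection 395 days ago vs limit 365 → not met
Not met: 1, 3, 4, 5, 6, 7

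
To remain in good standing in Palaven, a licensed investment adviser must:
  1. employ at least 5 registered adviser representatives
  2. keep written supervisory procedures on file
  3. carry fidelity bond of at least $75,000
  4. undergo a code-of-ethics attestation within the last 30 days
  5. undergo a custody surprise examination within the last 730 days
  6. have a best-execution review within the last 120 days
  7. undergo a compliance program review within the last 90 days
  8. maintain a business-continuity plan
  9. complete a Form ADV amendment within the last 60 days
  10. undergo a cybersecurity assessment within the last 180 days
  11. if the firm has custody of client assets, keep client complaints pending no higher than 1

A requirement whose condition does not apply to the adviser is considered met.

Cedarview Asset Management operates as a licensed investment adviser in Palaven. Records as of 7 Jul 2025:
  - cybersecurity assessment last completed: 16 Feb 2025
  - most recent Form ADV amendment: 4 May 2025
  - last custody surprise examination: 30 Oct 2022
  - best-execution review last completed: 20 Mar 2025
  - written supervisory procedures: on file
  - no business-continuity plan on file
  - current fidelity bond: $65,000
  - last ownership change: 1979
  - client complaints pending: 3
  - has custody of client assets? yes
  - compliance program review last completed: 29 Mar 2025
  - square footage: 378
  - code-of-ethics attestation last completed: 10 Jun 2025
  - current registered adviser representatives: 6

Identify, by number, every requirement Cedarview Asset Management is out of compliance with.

3, 5, 7, 8, 9, 11

1. registered adviser representatives 6 ≥ 5 → met
2. written supervisory procedures present → met
3. fidelity bond $65,000 < $75,000 → not met
4. code-of-ethics attestation 27 days ago vs limit 30 → met
5. custody surprise examination 981 days ago vs limit 730 → not met
6. best-execution review 109 days ago vs limit 120 → met
7. compliance program review 100 days ago vs limit 90 → not met
8. business-continuity plan absent → not met
9. Form ADV amendment 64 days ago vs limit 60 → not met
10. cybersecurity assessment 141 days ago vs limit 180 → met
11. condition 'has custody of client assets' holds; client complaints pending 3 > 1 → not met
Not met: 3, 5, 7, 8, 9, 11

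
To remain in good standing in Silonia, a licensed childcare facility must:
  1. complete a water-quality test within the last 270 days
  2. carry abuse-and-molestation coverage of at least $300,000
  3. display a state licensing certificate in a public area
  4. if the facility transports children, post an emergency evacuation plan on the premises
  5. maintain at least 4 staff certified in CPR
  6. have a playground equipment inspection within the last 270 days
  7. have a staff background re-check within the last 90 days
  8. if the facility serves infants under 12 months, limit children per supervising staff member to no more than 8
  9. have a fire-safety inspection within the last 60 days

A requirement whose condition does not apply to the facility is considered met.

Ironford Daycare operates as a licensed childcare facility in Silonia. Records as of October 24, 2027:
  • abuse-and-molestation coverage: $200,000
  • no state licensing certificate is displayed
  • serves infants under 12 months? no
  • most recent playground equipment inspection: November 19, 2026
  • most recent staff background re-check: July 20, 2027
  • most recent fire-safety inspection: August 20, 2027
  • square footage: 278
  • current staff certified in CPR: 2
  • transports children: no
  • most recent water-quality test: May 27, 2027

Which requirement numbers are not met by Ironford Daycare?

2, 3, 5, 6, 7, 9

1. water-quality test 150 days ago vs limit 270 → met
2. abuse-and-molestation coverage $200,000 < $300,000 → not met
3. state licensing certificate absent → not met
4. condition 'transports children' does not hold → requirement n/a → met
5. staff certified in CPR 2 < 4 → not met
6. playground equipment inspection 339 days ago vs limit 270 → not met
7. staff background re-check 96 days ago vs limit 90 → not met
8. condition 'serves infants under 12 months' does not hold → requirement n/a → met
9. fire-safety inspection 65 days ago vs limit 60 → not met
Not met: 2, 3, 5, 6, 7, 9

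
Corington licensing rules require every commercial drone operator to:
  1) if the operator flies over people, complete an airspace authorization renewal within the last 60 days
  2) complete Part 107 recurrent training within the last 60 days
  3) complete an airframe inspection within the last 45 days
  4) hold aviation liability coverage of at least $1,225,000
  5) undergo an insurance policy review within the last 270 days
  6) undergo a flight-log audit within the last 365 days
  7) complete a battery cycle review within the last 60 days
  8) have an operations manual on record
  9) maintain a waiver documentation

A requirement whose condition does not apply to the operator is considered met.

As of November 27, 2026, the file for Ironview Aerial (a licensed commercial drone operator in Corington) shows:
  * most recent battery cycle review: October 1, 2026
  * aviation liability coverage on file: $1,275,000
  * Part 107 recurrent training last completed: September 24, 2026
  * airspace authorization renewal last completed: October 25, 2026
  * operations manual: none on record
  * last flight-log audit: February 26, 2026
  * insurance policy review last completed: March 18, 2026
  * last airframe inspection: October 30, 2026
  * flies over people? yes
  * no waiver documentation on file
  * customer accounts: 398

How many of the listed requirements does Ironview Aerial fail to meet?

1. condition 'flies over people' holds; airspace authorization renewal 33 days ago vs limit 60 → met
2. Part 107 recurrent training 64 days ago vs limit 60 → not met
3. airframe inspection 28 days ago vs limit 45 → met
4. aviation liability coverage $1,275,000 ≥ $1,225,000 → met
5. insurance policy review 254 days ago vs limit 270 → met
6. flight-log audit 274 days ago vs limit 365 → met
7. battery cycle review 57 days ago vs limit 60 → met
8. operations manual absent → not met
9. waiver documentation absent → not met
Not met: 3 of 9

3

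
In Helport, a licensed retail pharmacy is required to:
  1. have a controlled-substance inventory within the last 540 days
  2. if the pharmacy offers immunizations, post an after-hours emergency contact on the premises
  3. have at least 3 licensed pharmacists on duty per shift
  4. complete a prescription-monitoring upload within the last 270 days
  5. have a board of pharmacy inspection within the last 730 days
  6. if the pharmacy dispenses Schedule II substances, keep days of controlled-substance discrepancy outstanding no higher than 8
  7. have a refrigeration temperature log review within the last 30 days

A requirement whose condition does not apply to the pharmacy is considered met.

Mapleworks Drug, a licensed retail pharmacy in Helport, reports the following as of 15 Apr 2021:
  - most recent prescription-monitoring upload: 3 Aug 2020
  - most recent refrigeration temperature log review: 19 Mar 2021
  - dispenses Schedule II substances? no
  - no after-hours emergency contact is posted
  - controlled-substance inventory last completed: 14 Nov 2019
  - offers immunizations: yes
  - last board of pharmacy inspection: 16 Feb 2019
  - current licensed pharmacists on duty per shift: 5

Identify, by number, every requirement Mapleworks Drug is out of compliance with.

1. controlled-substance inventory 518 days ago vs limit 540 → met
2. condition 'offers immunizations' holds; after-hours emergency contact absent → not met
3. licensed pharmacists on duty per shift 5 ≥ 3 → met
4. prescription-monitoring upload 255 days ago vs limit 270 → met
5. board of pharmacy inspection 789 days ago vs limit 730 → not met
6. condition 'dispenses Schedule II substances' does not hold → requirement n/a → met
7. refrigeration temperature log review 27 days ago vs limit 30 → met
Not met: 2, 5

2, 5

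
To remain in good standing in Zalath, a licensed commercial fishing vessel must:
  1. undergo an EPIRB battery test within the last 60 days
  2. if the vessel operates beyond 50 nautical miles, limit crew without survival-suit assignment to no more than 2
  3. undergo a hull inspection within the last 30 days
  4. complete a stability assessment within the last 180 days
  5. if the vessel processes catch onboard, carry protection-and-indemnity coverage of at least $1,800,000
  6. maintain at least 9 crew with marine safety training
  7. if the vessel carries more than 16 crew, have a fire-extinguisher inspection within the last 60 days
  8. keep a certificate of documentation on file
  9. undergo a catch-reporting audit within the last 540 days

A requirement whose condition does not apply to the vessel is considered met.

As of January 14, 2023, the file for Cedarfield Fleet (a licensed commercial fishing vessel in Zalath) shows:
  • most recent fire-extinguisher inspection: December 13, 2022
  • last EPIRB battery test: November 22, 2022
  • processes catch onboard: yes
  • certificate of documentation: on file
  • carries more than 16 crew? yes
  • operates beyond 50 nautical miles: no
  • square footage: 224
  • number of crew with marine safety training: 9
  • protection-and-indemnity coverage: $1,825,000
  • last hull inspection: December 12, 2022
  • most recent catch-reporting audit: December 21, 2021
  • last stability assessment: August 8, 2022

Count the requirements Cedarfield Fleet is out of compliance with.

1

1. EPIRB battery test 53 days ago vs limit 60 → met
2. condition 'operates beyond 50 nautical miles' does not hold → requirement n/a → met
3. hull inspection 33 days ago vs limit 30 → not met
4. stability assessment 159 days ago vs limit 180 → met
5. condition 'processes catch onboard' holds; protection-and-indemnity coverage $1,825,000 ≥ $1,800,000 → met
6. crew with marine safety training 9 ≥ 9 → met
7. condition 'carries more than 16 crew' holds; fire-extinguisher inspection 32 days ago vs limit 60 → met
8. certificate of documentation present → met
9. catch-reporting audit 389 days ago vs limit 540 → met
Not met: 1 of 9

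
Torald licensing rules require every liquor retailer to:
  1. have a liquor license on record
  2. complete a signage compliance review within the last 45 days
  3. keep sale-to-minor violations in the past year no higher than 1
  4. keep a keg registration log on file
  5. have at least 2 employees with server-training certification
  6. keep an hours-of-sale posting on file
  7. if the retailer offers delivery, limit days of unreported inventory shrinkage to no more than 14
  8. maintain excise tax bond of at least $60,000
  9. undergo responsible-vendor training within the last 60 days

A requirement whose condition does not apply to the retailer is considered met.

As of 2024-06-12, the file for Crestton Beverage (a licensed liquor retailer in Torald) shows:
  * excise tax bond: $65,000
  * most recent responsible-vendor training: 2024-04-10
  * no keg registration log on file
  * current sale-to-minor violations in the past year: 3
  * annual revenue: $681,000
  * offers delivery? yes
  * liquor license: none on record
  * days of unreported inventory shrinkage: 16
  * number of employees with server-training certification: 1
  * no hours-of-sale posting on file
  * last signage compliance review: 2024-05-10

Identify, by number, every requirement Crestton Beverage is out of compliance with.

1. liquor license absent → not met
2. signage compliance review 33 days ago vs limit 45 → met
3. sale-to-minor violations in the past year 3 > 1 → not met
4. keg registration log absent → not met
5. employees with server-training certification 1 < 2 → not met
6. hours-of-sale posting absent → not met
7. condition 'offers delivery' holds; days of unreported inventory shrinkage 16 > 14 → not met
8. excise tax bond $65,000 ≥ $60,000 → met
9. responsible-vendor training 63 days ago vs limit 60 → not met
Not met: 1, 3, 4, 5, 6, 7, 9

1, 3, 4, 5, 6, 7, 9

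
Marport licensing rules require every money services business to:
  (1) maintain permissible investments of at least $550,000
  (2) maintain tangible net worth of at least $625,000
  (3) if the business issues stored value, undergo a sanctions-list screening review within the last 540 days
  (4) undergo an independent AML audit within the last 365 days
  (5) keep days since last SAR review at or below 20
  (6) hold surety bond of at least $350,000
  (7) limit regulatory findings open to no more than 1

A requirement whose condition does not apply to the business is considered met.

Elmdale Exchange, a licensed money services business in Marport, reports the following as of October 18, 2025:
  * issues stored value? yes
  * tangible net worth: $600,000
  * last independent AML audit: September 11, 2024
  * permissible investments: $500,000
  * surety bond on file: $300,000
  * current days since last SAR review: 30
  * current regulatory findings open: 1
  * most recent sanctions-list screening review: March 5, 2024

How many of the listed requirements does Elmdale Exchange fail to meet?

1. permissible investments $500,000 < $550,000 → not met
2. tangible net worth $600,000 < $625,000 → not met
3. condition 'issues stored value' holds; sanctions-list screening review 592 days ago vs limit 540 → not met
4. independent AML audit 402 days ago vs limit 365 → not met
5. days since last SAR review 30 > 20 → not met
6. surety bond $300,000 < $350,000 → not met
7. regulatory findings open 1 ≤ 1 → met
Not met: 6 of 7

6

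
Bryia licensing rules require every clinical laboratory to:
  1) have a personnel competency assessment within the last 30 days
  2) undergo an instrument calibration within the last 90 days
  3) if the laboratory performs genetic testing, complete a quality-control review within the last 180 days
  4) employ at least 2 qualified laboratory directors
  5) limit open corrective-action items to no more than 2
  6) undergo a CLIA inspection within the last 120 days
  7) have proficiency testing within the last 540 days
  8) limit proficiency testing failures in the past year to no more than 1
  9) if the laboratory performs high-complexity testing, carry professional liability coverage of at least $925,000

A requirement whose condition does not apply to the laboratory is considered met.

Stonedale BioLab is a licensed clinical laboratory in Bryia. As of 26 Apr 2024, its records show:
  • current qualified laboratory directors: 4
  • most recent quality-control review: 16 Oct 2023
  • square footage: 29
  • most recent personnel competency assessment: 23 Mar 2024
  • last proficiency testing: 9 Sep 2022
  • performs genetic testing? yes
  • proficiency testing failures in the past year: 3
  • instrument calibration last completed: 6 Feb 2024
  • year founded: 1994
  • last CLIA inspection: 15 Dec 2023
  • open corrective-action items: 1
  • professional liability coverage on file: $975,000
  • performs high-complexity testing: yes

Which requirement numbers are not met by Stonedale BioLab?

1. personnel competency assessment 34 days ago vs limit 30 → not met
2. instrument calibration 80 days ago vs limit 90 → met
3. condition 'performs genetic testing' holds; quality-control review 193 days ago vs limit 180 → not met
4. qualified laboratory directors 4 ≥ 2 → met
5. open corrective-action items 1 ≤ 2 → met
6. CLIA inspection 133 days ago vs limit 120 → not met
7. proficiency testing 595 days ago vs limit 540 → not met
8. proficiency testing failures in the past year 3 > 1 → not met
9. condition 'performs high-complexity testing' holds; professional liability coverage $975,000 ≥ $925,000 → met
Not met: 1, 3, 6, 7, 8

1, 3, 6, 7, 8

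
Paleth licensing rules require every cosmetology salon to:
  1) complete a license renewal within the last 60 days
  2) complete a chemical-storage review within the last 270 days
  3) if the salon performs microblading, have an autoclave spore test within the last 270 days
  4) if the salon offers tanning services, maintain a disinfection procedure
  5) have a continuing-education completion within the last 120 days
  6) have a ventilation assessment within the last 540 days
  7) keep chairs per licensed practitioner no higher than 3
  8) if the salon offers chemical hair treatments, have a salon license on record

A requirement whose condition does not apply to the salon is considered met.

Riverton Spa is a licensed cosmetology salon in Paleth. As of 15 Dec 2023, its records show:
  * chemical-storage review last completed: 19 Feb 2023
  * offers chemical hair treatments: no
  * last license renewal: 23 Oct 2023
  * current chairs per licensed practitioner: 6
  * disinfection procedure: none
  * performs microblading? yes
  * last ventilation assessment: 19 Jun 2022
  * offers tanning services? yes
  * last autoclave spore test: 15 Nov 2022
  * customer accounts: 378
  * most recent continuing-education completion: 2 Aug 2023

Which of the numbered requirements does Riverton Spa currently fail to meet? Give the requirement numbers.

1. license renewal 53 days ago vs limit 60 → met
2. chemical-storage review 299 days ago vs limit 270 → not met
3. condition 'performs microblading' holds; autoclave spore test 395 days ago vs limit 270 → not met
4. condition 'offers tanning services' holds; disinfection procedure absent → not met
5. continuing-education completion 135 days ago vs limit 120 → not met
6. ventilation assessment 544 days ago vs limit 540 → not met
7. chairs per licensed practitioner 6 > 3 → not met
8. condition 'offers chemical hair treatments' does not hold → requirement n/a → met
Not met: 2, 3, 4, 5, 6, 7

2, 3, 4, 5, 6, 7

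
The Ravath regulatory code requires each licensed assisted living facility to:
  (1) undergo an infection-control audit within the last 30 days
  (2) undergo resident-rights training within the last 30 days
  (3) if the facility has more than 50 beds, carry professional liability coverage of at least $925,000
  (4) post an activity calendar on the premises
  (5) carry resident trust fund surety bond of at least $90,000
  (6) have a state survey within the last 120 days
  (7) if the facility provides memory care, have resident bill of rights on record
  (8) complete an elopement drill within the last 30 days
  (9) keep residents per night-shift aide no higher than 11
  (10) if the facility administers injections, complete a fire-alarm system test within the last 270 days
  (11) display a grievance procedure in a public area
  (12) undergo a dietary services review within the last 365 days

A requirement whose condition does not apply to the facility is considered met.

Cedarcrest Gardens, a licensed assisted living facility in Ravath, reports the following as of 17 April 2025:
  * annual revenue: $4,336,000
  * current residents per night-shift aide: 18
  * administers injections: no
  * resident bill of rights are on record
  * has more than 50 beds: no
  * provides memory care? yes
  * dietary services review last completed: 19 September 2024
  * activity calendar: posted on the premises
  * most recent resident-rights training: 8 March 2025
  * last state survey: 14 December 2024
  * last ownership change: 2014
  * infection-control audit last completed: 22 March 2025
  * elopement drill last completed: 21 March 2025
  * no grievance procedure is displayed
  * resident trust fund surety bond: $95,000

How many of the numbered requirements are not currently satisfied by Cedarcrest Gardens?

1. infection-control audit 26 days ago vs limit 30 → met
2. resident-rights training 40 days ago vs limit 30 → not met
3. condition 'has more than 50 beds' does not hold → requirement n/a → met
4. activity calendar present → met
5. resident trust fund surety bond $95,000 ≥ $90,000 → met
6. state survey 124 days ago vs limit 120 → not met
7. condition 'provides memory care' holds; resident bill of rights present → met
8. elopement drill 27 days ago vs limit 30 → met
9. residents per night-shift aide 18 > 11 → not met
10. condition 'administers injections' does not hold → requirement n/a → met
11. grievance procedure absent → not met
12. dietary services review 210 days ago vs limit 365 → met
Not met: 4 of 12

4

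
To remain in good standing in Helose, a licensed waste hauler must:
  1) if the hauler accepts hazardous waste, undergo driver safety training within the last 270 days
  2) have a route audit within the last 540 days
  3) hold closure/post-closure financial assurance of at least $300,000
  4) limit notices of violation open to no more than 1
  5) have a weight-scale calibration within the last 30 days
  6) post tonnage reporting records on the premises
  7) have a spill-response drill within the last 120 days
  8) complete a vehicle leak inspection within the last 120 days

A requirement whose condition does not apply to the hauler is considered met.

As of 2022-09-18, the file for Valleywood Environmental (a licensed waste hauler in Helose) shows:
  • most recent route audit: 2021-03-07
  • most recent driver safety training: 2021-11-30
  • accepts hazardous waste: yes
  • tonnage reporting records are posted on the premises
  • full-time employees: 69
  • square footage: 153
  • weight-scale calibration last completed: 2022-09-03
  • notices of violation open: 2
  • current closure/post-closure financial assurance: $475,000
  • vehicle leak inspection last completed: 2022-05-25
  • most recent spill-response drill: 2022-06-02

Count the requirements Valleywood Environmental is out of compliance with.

3

1. condition 'accepts hazardous waste' holds; driver safety training 292 days ago vs limit 270 → not met
2. route audit 560 days ago vs limit 540 → not met
3. closure/post-closure financial assurance $475,000 ≥ $300,000 → met
4. notices of violation open 2 > 1 → not met
5. weight-scale calibration 15 days ago vs limit 30 → met
6. tonnage reporting records present → met
7. spill-response drill 108 days ago vs limit 120 → met
8. vehicle leak inspection 116 days ago vs limit 120 → met
Not met: 3 of 8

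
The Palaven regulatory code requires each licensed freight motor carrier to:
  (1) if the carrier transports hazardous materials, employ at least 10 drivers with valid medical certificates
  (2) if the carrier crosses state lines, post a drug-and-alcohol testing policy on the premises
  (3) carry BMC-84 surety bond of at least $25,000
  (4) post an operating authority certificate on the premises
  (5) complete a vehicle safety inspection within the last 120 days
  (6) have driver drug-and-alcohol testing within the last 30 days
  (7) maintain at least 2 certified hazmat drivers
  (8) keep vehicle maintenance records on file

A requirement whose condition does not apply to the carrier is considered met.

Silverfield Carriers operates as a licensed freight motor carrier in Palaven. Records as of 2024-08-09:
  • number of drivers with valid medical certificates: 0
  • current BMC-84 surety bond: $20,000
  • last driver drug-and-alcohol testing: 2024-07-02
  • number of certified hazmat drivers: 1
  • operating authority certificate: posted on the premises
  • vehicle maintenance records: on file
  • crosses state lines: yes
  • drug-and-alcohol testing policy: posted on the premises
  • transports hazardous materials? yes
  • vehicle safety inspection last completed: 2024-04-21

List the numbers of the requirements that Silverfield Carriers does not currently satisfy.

1, 3, 6, 7

1. condition 'transports hazardous materials' holds; drivers with valid medical certificates 0 < 10 → not met
2. condition 'crosses state lines' holds; drug-and-alcohol testing policy present → met
3. BMC-84 surety bond $20,000 < $25,000 → not met
4. operating authority certificate present → met
5. vehicle safety inspection 110 days ago vs limit 120 → met
6. driver drug-and-alcohol testing 38 days ago vs limit 30 → not met
7. certified hazmat drivers 1 < 2 → not met
8. vehicle maintenance records present → met
Not met: 1, 3, 6, 7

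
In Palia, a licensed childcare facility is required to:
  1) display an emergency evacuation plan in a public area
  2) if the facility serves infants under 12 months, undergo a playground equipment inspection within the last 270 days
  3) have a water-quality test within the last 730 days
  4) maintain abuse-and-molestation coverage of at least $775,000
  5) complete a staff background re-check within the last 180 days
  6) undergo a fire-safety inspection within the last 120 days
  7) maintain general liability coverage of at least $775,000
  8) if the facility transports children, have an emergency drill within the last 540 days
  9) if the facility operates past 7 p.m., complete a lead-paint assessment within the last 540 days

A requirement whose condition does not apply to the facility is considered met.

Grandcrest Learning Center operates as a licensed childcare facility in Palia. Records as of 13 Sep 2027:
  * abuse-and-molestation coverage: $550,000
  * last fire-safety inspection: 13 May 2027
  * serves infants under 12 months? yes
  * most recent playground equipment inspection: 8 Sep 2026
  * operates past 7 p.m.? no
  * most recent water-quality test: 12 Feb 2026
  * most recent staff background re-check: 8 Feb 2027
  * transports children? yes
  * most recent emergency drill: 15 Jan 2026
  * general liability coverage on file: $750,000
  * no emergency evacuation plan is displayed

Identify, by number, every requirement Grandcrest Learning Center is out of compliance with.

1. emergency evacuation plan absent → not met
2. condition 'serves infants under 12 months' holds; playground equipment inspection 370 days ago vs limit 270 → not met
3. water-quality test 578 days ago vs limit 730 → met
4. abuse-and-molestation coverage $550,000 < $775,000 → not met
5. staff background re-check 217 days ago vs limit 180 → not met
6. fire-safety inspection 123 days ago vs limit 120 → not met
7. general liability coverage $750,000 < $775,000 → not met
8. condition 'transports children' holds; emergency drill 606 days ago vs limit 540 → not met
9. condition 'operates past 7 p.m.' does not hold → requirement n/a → met
Not met: 1, 2, 4, 5, 6, 7, 8

1, 2, 4, 5, 6, 7, 8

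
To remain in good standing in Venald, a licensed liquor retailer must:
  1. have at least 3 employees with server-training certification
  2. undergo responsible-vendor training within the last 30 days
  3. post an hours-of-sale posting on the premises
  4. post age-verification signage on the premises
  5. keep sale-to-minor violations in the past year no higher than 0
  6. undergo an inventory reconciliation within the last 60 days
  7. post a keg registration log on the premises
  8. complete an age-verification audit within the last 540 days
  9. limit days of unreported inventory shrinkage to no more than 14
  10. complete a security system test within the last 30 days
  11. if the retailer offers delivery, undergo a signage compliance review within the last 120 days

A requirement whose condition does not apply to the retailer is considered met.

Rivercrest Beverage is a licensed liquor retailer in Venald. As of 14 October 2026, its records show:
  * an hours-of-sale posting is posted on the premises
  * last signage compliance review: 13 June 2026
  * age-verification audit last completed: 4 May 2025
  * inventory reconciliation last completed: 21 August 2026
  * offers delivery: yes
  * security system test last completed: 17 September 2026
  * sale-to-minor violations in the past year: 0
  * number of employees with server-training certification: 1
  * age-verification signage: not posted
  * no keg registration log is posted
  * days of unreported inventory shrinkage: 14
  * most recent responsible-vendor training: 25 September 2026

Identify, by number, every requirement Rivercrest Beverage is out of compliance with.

1, 4, 7, 11

1. employees with server-training certification 1 < 3 → not met
2. responsible-vendor training 19 days ago vs limit 30 → met
3. hours-of-sale posting present → met
4. age-verification signage absent → not met
5. sale-to-minor violations in the past year 0 ≤ 0 → met
6. inventory reconciliation 54 days ago vs limit 60 → met
7. keg registration log absent → not met
8. age-verification audit 528 days ago vs limit 540 → met
9. days of unreported inventory shrinkage 14 ≤ 14 → met
10. security system test 27 days ago vs limit 30 → met
11. condition 'offers delivery' holds; signage compliance review 123 days ago vs limit 120 → not met
Not met: 1, 4, 7, 11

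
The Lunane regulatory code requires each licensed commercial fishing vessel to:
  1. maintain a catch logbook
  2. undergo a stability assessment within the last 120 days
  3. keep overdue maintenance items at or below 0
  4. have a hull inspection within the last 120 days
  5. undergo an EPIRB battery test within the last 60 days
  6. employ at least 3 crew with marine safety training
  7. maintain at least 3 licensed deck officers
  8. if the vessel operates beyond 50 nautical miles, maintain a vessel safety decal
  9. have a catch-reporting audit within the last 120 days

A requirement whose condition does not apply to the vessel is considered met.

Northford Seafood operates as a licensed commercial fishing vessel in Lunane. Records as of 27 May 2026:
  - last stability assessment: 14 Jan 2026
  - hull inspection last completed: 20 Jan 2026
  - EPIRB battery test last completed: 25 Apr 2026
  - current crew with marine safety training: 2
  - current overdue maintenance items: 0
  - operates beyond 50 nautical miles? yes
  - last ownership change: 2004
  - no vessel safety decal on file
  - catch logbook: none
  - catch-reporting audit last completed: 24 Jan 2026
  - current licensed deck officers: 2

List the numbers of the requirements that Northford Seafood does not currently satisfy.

1. catch logbook absent → not met
2. stability assessment 133 days ago vs limit 120 → not met
3. overdue maintenance items 0 ≤ 0 → met
4. hull inspection 127 days ago vs limit 120 → not met
5. EPIRB battery test 32 days ago vs limit 60 → met
6. crew with marine safety training 2 < 3 → not met
7. licensed deck officers 2 < 3 → not met
8. condition 'operates beyond 50 nautical miles' holds; vessel safety decal absent → not met
9. catch-reporting audit 123 days ago vs limit 120 → not met
Not met: 1, 2, 4, 6, 7, 8, 9

1, 2, 4, 6, 7, 8, 9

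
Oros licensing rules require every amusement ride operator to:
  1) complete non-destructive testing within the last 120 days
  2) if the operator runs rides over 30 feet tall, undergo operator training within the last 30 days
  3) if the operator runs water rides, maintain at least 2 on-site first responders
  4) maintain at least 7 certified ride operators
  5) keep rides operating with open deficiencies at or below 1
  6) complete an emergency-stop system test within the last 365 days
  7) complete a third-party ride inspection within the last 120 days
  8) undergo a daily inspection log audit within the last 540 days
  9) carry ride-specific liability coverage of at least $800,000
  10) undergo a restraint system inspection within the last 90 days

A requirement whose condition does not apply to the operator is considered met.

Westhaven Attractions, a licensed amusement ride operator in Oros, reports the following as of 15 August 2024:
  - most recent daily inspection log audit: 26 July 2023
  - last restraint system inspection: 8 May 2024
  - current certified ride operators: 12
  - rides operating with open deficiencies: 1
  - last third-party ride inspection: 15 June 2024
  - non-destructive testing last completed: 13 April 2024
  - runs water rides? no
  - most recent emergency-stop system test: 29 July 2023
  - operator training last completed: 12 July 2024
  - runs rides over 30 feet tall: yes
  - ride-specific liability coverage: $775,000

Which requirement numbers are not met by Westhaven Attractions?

1, 2, 6, 9, 10

1. non-destructive testing 124 days ago vs limit 120 → not met
2. condition 'runs rides over 30 feet tall' holds; operator training 34 days ago vs limit 30 → not met
3. condition 'runs water rides' does not hold → requirement n/a → met
4. certified ride operators 12 ≥ 7 → met
5. rides operating with open deficiencies 1 ≤ 1 → met
6. emergency-stop system test 383 days ago vs limit 365 → not met
7. third-party ride inspection 61 days ago vs limit 120 → met
8. daily inspection log audit 386 days ago vs limit 540 → met
9. ride-specific liability coverage $775,000 < $800,000 → not met
10. restraint system inspection 99 days ago vs limit 90 → not met
Not met: 1, 2, 6, 9, 10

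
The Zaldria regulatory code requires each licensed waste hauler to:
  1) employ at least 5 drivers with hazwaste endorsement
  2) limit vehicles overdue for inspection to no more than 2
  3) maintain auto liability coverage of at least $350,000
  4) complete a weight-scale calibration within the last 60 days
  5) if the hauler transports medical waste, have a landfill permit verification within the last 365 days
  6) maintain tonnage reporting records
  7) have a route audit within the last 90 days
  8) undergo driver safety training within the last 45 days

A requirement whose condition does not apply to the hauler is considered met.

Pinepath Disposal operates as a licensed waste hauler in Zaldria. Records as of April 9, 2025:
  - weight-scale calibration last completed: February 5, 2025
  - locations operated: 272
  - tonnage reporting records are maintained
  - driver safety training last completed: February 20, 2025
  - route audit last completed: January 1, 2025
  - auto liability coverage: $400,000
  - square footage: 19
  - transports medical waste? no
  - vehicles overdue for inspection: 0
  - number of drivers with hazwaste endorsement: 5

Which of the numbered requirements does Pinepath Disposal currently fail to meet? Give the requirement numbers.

1. drivers with hazwaste endorsement 5 ≥ 5 → met
2. vehicles overdue for inspection 0 ≤ 2 → met
3. auto liability coverage $400,000 ≥ $350,000 → met
4. weight-scale calibration 63 days ago vs limit 60 → not met
5. condition 'transports medical waste' does not hold → requirement n/a → met
6. tonnage reporting records present → met
7. route audit 98 days ago vs limit 90 → not met
8. driver safety training 48 days ago vs limit 45 → not met
Not met: 4, 7, 8

4, 7, 8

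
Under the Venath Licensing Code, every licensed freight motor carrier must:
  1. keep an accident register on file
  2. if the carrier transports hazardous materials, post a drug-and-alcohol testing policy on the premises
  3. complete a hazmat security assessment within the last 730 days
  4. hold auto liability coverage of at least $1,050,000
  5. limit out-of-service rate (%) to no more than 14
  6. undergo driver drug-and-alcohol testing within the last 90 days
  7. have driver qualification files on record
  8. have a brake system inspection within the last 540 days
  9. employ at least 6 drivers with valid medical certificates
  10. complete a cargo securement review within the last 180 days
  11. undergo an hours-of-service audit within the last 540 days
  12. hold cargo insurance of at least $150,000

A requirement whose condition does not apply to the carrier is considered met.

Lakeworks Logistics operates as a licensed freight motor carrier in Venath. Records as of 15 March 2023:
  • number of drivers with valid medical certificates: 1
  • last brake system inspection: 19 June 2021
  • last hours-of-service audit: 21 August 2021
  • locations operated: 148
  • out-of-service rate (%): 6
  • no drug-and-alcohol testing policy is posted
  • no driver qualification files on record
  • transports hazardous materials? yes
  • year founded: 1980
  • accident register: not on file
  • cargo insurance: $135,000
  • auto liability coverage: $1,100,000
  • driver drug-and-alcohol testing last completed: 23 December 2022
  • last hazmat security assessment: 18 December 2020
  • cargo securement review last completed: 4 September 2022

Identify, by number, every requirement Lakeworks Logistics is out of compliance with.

1, 2, 3, 7, 8, 9, 10, 11, 12

1. accident register absent → not met
2. condition 'transports hazardous materials' holds; drug-and-alcohol testing policy absent → not met
3. hazmat security assessment 817 days ago vs limit 730 → not met
4. auto liability coverage $1,100,000 ≥ $1,050,000 → met
5. out-of-service rate (%) 6 ≤ 14 → met
6. driver drug-and-alcohol testing 82 days ago vs limit 90 → met
7. driver qualification files absent → not met
8. brake system inspection 634 days ago vs limit 540 → not met
9. drivers with valid medical certificates 1 < 6 → not met
10. cargo securement review 192 days ago vs limit 180 → not met
11. hours-of-service audit 571 days ago vs limit 540 → not met
12. cargo insurance $135,000 < $150,000 → not met
Not met: 1, 2, 3, 7, 8, 9, 10, 11, 12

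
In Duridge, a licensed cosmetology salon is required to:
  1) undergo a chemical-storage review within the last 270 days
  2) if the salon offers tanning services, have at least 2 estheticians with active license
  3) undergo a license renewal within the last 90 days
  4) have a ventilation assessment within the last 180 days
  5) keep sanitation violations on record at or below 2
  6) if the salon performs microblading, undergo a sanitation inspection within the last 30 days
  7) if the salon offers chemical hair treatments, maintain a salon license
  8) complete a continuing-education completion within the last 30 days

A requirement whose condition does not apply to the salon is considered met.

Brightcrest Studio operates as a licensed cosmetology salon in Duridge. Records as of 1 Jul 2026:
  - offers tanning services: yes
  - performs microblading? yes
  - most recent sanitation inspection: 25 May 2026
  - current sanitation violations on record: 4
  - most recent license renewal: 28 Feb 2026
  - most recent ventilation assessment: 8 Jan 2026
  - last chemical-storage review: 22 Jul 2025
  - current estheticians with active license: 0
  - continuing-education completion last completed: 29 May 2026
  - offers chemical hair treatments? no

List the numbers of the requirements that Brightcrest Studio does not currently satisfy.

1, 2, 3, 5, 6, 8

1. chemical-storage review 344 days ago vs limit 270 → not met
2. condition 'offers tanning services' holds; estheticians with active license 0 < 2 → not met
3. license renewal 123 days ago vs limit 90 → not met
4. ventilation assessment 174 days ago vs limit 180 → met
5. sanitation violations on record 4 > 2 → not met
6. condition 'performs microblading' holds; sanitation inspection 37 days ago vs limit 30 → not met
7. condition 'offers chemical hair treatments' does not hold → requirement n/a → met
8. continuing-education completion 33 days ago vs limit 30 → not met
Not met: 1, 2, 3, 5, 6, 8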